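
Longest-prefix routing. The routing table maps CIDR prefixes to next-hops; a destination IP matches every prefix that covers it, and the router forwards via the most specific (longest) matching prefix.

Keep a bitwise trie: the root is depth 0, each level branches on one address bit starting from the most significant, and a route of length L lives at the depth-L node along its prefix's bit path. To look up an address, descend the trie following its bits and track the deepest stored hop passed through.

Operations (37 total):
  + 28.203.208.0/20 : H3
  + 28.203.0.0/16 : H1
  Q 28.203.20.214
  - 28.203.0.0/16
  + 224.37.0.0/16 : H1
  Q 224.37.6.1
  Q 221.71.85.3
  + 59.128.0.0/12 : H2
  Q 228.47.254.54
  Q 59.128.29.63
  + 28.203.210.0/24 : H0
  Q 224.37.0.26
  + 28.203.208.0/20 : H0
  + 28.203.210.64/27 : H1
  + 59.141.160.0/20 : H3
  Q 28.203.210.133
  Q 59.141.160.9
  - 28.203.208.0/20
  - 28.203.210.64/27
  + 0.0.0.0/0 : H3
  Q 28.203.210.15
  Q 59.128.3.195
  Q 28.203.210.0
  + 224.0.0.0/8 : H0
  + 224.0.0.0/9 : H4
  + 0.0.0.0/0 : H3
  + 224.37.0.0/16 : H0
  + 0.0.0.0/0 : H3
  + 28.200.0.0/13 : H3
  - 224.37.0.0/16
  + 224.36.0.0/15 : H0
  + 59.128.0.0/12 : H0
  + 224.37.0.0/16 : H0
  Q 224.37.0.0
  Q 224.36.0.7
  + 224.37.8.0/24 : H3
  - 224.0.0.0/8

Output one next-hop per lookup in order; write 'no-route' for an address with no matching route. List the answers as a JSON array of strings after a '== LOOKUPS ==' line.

Apply in order:
  + 28.203.208.0/20 (H3) depth=20
  + 28.203.0.0/16 (H1) depth=16
  ? 28.203.20.214  path d0:-→d1:-→d2:-→d3:-→d4:-→d5:-→d6:-→d7:-→d8:-→d9:-→d10:-→d11:-→d12:-→d13:-→d14:-→d15:-→d16:H1  best=H1
  del 28.203.0.0/16 (clear depth 16)
  + 224.37.0.0/16 (H1) depth=16
  ? 224.37.6.1  path d0:-→d1:-→d2:-→d3:-→d4:-→d5:-→d6:-→d7:-→d8:-→d9:-→d10:-→d11:-→d12:-→d13:-→d14:-→d15:-→d16:H1  best=H1
  ? 221.71.85.3  path d0:-→d1:-→d2:-  best=no-route
  + 59.128.0.0/12 (H2) depth=12
  ? 228.47.254.54  path d0:-→d1:-→d2:-→d3:-→d4:-→d5:-  best=no-route
  ? 59.128.29.63  path d0:-→d1:-→d2:-→d3:-→d4:-→d5:-→d6:-→d7:-→d8:-→d9:-→d10:-→d11:-→d12:H2  best=H2
  + 28.203.210.0/24 (H0) depth=24
  ? 224.37.0.26  path d0:-→d1:-→d2:-→d3:-→d4:-→d5:-→d6:-→d7:-→d8:-→d9:-→d10:-→d11:-→d12:-→d13:-→d14:-→d15:-→d16:H1  best=H1
  + 28.203.208.0/20 (H0) depth=20
  + 28.203.210.64/27 (H1) depth=27
  + 59.141.160.0/20 (H3) depth=20
  ? 28.203.210.133  path d0:-→d1:-→d2:-→d3:-→d4:-→d5:-→d6:-→d7:-→d8:-→d9:-→d10:-→d11:-→d12:-→d13:-→d14:-→d15:-→d16:-→d17:-→d18:-→d19:-→d20:H0→d21:-→d22:-→d23:-→d24:H0  best=H0
  ? 59.141.160.9  path d0:-→d1:-→d2:-→d3:-→d4:-→d5:-→d6:-→d7:-→d8:-→d9:-→d10:-→d11:-→d12:H2→d13:-→d14:-→d15:-→d16:-→d17:-→d18:-→d19:-→d20:H3  best=H3
  del 28.203.208.0/20 (clear depth 20)
  del 28.203.210.64/27 (clear depth 27)
  + 0.0.0.0/0 (H3) depth=0
  ? 28.203.210.15  path d0:H3→d1:-→d2:-→d3:-→d4:-→d5:-→d6:-→d7:-→d8:-→d9:-→d10:-→d11:-→d12:-→d13:-→d14:-→d15:-→d16:-→d17:-→d18:-→d19:-→d20:-→d21:-→d22:-→d23:-→d24:H0→d25:-  best=H0
  ? 59.128.3.195  path d0:H3→d1:-→d2:-→d3:-→d4:-→d5:-→d6:-→d7:-→d8:-→d9:-→d10:-→d11:-→d12:H2  best=H2
  ? 28.203.210.0  path d0:H3→d1:-→d2:-→d3:-→d4:-→d5:-→d6:-→d7:-→d8:-→d9:-→d10:-→d11:-→d12:-→d13:-→d14:-→d15:-→d16:-→d17:-→d18:-→d19:-→d20:-→d21:-→d22:-→d23:-→d24:H0→d25:-  best=H0
  + 224.0.0.0/8 (H0) depth=8
  + 224.0.0.0/9 (H4) depth=9
  + 0.0.0.0/0 (H3) depth=0
  + 224.37.0.0/16 (H0) depth=16
  + 0.0.0.0/0 (H3) depth=0
  + 28.200.0.0/13 (H3) depth=13
  del 224.37.0.0/16 (clear depth 16)
  + 224.36.0.0/15 (H0) depth=15
  + 59.128.0.0/12 (H0) depth=12
  + 224.37.0.0/16 (H0) depth=16
  ? 224.37.0.0  path d0:H3→d1:-→d2:-→d3:-→d4:-→d5:-→d6:-→d7:-→d8:H0→d9:H4→d10:-→d11:-→d12:-→d13:-→d14:-→d15:H0→d16:H0  best=H0
  ? 224.36.0.7  path d0:H3→d1:-→d2:-→d3:-→d4:-→d5:-→d6:-→d7:-→d8:H0→d9:H4→d10:-→d11:-→d12:-→d13:-→d14:-→d15:H0  best=H0
  + 224.37.8.0/24 (H3) depth=24
  del 224.0.0.0/8 (clear depth 8)

== LOOKUPS ==
["H1","H1","no-route","no-route","H2","H1","H0","H3","H0","H2","H0","H0","H0"]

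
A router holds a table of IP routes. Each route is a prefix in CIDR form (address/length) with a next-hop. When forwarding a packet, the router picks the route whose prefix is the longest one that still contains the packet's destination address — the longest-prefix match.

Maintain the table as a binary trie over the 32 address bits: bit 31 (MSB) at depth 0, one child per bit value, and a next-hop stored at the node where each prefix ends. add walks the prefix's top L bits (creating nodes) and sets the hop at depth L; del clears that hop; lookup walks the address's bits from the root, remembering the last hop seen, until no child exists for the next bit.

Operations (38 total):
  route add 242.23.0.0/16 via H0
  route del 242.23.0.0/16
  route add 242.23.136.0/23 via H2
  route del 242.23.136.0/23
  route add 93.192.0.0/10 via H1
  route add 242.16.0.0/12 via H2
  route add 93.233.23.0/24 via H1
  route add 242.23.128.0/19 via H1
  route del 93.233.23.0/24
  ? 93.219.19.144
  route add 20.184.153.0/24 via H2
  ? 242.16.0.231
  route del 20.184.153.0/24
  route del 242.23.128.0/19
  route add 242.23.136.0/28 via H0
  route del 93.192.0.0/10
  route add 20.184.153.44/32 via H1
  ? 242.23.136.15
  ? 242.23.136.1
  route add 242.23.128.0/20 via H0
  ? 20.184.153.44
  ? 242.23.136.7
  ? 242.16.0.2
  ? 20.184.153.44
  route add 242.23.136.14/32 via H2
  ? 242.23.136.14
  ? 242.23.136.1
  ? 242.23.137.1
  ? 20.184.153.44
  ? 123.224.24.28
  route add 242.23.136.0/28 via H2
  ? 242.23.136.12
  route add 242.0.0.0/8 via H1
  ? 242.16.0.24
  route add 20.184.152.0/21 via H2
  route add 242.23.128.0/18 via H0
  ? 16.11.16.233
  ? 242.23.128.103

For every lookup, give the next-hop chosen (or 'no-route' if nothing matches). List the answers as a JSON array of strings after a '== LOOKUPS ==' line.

Trace:
  + 242.23.0.0/16 (H0) depth=16
  del 242.23.0.0/16 (clear depth 16)
  + 242.23.136.0/23 (H2) depth=23
  del 242.23.136.0/23 (clear depth 23)
  + 93.192.0.0/10 (H1) depth=10
  + 242.16.0.0/12 (H2) depth=12
  + 93.233.23.0/24 (H1) depth=24
  + 242.23.128.0/19 (H1) depth=19
  del 93.233.23.0/24 (clear depth 24)
  Q 93.219.19.144: descend 0101110111 ; hops seen [H1] ; pick H1
  + 20.184.153.0/24 (H2) depth=24
  Q 242.16.0.231: descend 1111001000010 ; hops seen [H2] ; pick H2
  del 20.184.153.0/24 (clear depth 24)
  del 242.23.128.0/19 (clear depth 19)
  + 242.23.136.0/28 (H0) depth=28
  del 93.192.0.0/10 (clear depth 10)
  + 20.184.153.44/32 (H1) depth=32
  Q 242.23.136.15: descend 1111001000010111100010000000 ; hops seen [H2,H0] ; pick H0
  Q 242.23.136.1: descend 1111001000010111100010000000 ; hops seen [H2,H0] ; pick H0
  + 242.23.128.0/20 (H0) depth=20
  Q 20.184.153.44: descend 00010100101110001001100100101100 ; hops seen [H1] ; pick H1
  Q 242.23.136.7: descend 1111001000010111100010000000 ; hops seen [H2,H0,H0] ; pick H0
  Q 242.16.0.2: descend 1111001000010 ; hops seen [H2] ; pick H2
  Q 20.184.153.44: descend 00010100101110001001100100101100 ; hops seen [H1] ; pick H1
  + 242.23.136.14/32 (H2) depth=32
  Q 242.23.136.14: descend 11110010000101111000100000001110 ; hops seen [H2,H0,H0,H2] ; pick H2
  Q 242.23.136.1: descend 1111001000010111100010000000 ; hops seen [H2,H0,H0] ; pick H0
  Q 242.23.137.1: descend 11110010000101111000100 ; hops seen [H2,H0] ; pick H0
  Q 20.184.153.44: descend 00010100101110001001100100101100 ; hops seen [H1] ; pick H1
  Q 123.224.24.28: descend 01 ; hops seen [∅] ; pick no-route
  + 242.23.136.0/28 (H2) depth=28
  Q 242.23.136.12: descend 111100100001011110001000000011 ; hops seen [H2,H0,H2] ; pick H2
  + 242.0.0.0/8 (H1) depth=8
  Q 242.16.0.24: descend 1111001000010 ; hops seen [H1,H2] ; pick H2
  + 20.184.152.0/21 (H2) depth=21
  + 242.23.128.0/18 (H0) depth=18
  Q 16.11.16.233: descend 00010 ; hops seen [∅] ; pick no-route
  Q 242.23.128.103: descend 11110010000101111000 ; hops seen [H1,H2,H0,H0] ; pick H0

== LOOKUPS ==
["H1","H2","H0","H0","H1","H0","H2","H1","H2","H0","H0","H1","no-route","H2","H2","no-route","H0"]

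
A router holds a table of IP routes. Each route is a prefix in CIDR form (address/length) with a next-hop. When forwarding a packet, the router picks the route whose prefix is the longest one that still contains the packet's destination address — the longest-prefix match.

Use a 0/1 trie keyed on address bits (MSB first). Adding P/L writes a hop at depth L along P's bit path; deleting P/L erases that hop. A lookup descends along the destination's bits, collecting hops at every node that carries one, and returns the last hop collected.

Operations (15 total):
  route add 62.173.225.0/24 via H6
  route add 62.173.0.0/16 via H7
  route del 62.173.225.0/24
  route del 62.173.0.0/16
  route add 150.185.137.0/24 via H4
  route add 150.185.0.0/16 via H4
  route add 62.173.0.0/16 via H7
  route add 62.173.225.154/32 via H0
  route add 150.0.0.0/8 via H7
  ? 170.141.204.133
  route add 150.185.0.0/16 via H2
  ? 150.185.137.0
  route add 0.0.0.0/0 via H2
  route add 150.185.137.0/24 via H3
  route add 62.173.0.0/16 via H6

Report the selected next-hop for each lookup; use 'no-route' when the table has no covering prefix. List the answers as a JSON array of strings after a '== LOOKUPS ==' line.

Process each operation:
  add 62.173.225.0/24 -> H6 at depth 24
  add 62.173.0.0/16 -> H7 at depth 16
  del 62.173.225.0/24 (clear depth 24)
  del 62.173.0.0/16 (clear depth 16)
  add 150.185.137.0/24 -> H4 at depth 24
  add 150.185.0.0/16 -> H4 at depth 16
  add 62.173.0.0/16 -> H7 at depth 16
  add 62.173.225.154/32 -> H0 at depth 32
  add 150.0.0.0/8 -> H7 at depth 8
  lookup 170.141.204.133: bits 10 walk d0:-→d1:-→d2:- -> no-route
  add 150.185.0.0/16 -> H2 at depth 16
  lookup 150.185.137.0: bits 100101101011100110001001 walk d0:-→d1:-→d2:-→d3:-→d4:-→d5:-→d6:-→d7:-→d8:H7→d9:-→d10:-→d11:-→d12:-→d13:-→d14:-→d15:-→d16:H2→d17:-→d18:-→d19:-→d20:-→d21:-→d22:-→d23:-→d24:H4 -> H4
  add 0.0.0.0/0 -> H2 at depth 0
  add 150.185.137.0/24 -> H3 at depth 24
  add 62.173.0.0/16 -> H6 at depth 16

== LOOKUPS ==
["no-route","H4"]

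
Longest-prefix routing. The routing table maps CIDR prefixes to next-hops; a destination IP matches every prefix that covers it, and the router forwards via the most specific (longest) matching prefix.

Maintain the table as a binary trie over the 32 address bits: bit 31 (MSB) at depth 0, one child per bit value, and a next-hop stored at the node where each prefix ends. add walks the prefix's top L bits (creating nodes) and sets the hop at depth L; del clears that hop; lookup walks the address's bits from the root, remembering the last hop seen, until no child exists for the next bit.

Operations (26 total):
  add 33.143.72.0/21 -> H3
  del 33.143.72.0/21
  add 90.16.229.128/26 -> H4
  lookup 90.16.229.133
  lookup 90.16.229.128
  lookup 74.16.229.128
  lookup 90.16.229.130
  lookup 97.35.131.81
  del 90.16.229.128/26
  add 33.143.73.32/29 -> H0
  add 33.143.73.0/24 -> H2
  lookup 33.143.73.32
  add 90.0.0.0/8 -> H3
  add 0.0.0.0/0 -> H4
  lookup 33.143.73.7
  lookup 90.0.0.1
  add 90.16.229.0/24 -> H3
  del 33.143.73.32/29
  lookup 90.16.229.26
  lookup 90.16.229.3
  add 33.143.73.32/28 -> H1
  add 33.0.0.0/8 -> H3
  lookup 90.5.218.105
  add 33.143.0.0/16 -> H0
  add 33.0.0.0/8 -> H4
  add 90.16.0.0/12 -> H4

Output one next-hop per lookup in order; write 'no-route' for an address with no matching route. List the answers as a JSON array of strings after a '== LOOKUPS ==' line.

Trace:
  add 33.143.72.0/21 -> H3 at depth 21
  del 33.143.72.0/21 (clear depth 21)
  add 90.16.229.128/26 -> H4 at depth 26
  Q 90.16.229.133: descend 01011010000100001110010110 ; hops seen [H4] ; pick H4
  Q 90.16.229.128: descend 01011010000100001110010110 ; hops seen [H4] ; pick H4
  Q 74.16.229.128: descend 010 ; hops seen [∅] ; pick no-route
  Q 90.16.229.130: descend 01011010000100001110010110 ; hops seen [H4] ; pick H4
  Q 97.35.131.81: descend 01 ; hops seen [∅] ; pick no-route
  del 90.16.229.128/26 (clear depth 26)
  add 33.143.73.32/29 -> H0 at depth 29
  add 33.143.73.0/24 -> H2 at depth 24
  Q 33.143.73.32: descend 00100001100011110100100100100 ; hops seen [H2,H0] ; pick H0
  add 90.0.0.0/8 -> H3 at depth 8
  add 0.0.0.0/0 -> H4 at depth 0
  Q 33.143.73.7: descend 00100001100011110100100100 ; hops seen [H4,H2] ; pick H2
  Q 90.0.0.1: descend 01011010000 ; hops seen [H4,H3] ; pick H3
  add 90.16.229.0/24 -> H3 at depth 24
  del 33.143.73.32/29 (clear depth 29)
  Q 90.16.229.26: descend 010110100001000011100101 ; hops seen [H4,H3,H3] ; pick H3
  Q 90.16.229.3: descend 010110100001000011100101 ; hops seen [H4,H3,H3] ; pick H3
  add 33.143.73.32/28 -> H1 at depth 28
  add 33.0.0.0/8 -> H3 at depth 8
  Q 90.5.218.105: descend 01011010000 ; hops seen [H4,H3] ; pick H3
  add 33.143.0.0/16 -> H0 at depth 16
  add 33.0.0.0/8 -> H4 at depth 8
  add 90.16.0.0/12 -> H4 at depth 12

== LOOKUPS ==
["H4","H4","no-route","H4","no-route","H0","H2","H3","H3","H3","H3"]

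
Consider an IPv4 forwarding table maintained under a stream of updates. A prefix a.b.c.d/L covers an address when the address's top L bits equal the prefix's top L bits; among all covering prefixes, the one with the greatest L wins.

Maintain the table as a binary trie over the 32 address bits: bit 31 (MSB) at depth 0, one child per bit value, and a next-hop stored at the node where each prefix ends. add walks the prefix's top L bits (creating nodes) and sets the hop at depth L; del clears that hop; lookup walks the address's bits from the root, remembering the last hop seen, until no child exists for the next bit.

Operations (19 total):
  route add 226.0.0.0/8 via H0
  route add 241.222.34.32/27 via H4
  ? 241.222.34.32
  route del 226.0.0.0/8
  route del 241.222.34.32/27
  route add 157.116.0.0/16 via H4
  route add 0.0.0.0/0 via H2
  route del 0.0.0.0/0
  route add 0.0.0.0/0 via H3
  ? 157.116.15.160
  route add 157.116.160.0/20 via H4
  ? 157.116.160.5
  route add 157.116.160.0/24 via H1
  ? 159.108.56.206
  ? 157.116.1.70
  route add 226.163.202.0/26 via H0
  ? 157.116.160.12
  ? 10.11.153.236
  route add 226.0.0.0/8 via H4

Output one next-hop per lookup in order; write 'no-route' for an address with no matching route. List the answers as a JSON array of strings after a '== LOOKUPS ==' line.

Process each operation:
  add 226.0.0.0/8 -> H0 at depth 8
  add 241.222.34.32/27 -> H4 at depth 27
  lookup 241.222.34.32: bits 111100011101111000100010001 walk d0:-→d1:-→d2:-→d3:-→d4:-→d5:-→d6:-→d7:-→d8:-→d9:-→d10:-→d11:-→d12:-→d13:-→d14:-→d15:-→d16:-→d17:-→d18:-→d19:-→d20:-→d21:-→d22:-→d23:-→d24:-→d25:-→d26:-→d27:H4 -> H4
  del 226.0.0.0/8 (clear depth 8)
  del 241.222.34.32/27 (clear depth 27)
  add 157.116.0.0/16 -> H4 at depth 16
  add 0.0.0.0/0 -> H2 at depth 0
  del 0.0.0.0/0 (clear depth 0)
  add 0.0.0.0/0 -> H3 at depth 0
  lookup 157.116.15.160: bits 1001110101110100 walk d0:H3→d1:-→d2:-→d3:-→d4:-→d5:-→d6:-→d7:-→d8:-→d9:-→d10:-→d11:-→d12:-→d13:-→d14:-→d15:-→d16:H4 -> H4
  add 157.116.160.0/20 -> H4 at depth 20
  lookup 157.116.160.5: bits 10011101011101001010 walk d0:H3→d1:-→d2:-→d3:-→d4:-→d5:-→d6:-→d7:-→d8:-→d9:-→d10:-→d11:-→d12:-→d13:-→d14:-→d15:-→d16:H4→d17:-→d18:-→d19:-→d20:H4 -> H4
  add 157.116.160.0/24 -> H1 at depth 24
  lookup 159.108.56.206: bits 100111 walk d0:H3→d1:-→d2:-→d3:-→d4:-→d5:-→d6:- -> H3
  lookup 157.116.1.70: bits 1001110101110100 walk d0:H3→d1:-→d2:-→d3:-→d4:-→d5:-→d6:-→d7:-→d8:-→d9:-→d10:-→d11:-→d12:-→d13:-→d14:-→d15:-→d16:H4 -> H4
  add 226.163.202.0/26 -> H0 at depth 26
  lookup 157.116.160.12: bits 100111010111010010100000 walk d0:H3→d1:-→d2:-→d3:-→d4:-→d5:-→d6:-→d7:-→d8:-→d9:-→d10:-→d11:-→d12:-→d13:-→d14:-→d15:-→d16:H4→d17:-→d18:-→d19:-→d20:H4→d21:-→d22:-→d23:-→d24:H1 -> H1
  lookup 10.11.153.236: bits ε walk d0:H3 -> H3
  add 226.0.0.0/8 -> H4 at depth 8

== LOOKUPS ==
["H4","H4","H4","H3","H4","H1","H3"]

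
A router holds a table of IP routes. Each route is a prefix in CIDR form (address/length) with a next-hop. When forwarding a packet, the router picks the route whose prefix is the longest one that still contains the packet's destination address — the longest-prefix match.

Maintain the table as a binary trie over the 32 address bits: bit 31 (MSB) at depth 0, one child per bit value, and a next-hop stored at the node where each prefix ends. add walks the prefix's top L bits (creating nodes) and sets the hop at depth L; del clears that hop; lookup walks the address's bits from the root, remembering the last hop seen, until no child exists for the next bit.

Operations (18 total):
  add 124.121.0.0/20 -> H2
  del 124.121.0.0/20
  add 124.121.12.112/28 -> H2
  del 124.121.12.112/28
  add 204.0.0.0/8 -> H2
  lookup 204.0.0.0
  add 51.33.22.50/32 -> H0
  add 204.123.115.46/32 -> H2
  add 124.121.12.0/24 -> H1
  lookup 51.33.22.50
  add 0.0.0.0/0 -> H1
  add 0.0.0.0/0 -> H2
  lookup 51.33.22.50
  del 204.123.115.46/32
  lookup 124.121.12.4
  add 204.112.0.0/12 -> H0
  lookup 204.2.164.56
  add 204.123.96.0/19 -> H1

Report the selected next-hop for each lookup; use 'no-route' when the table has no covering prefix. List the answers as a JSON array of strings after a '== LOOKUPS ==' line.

Trace:
  + 124.121.0.0/20 (H2) depth=20
  - 124.121.0.0/20 clear@20
  + 124.121.12.112/28 (H2) depth=28
  - 124.121.12.112/28 clear@28
  + 204.0.0.0/8 (H2) depth=8
  ? 204.0.0.0  path d0:-→d1:-→d2:-→d3:-→d4:-→d5:-→d6:-→d7:-→d8:H2  best=H2
  + 51.33.22.50/32 (H0) depth=32
  + 204.123.115.46/32 (H2) depth=32
  + 124.121.12.0/24 (H1) depth=24
  ? 51.33.22.50  path d0:-→d1:-→d2:-→d3:-→d4:-→d5:-→d6:-→d7:-→d8:-→d9:-→d10:-→d11:-→d12:-→d13:-→d14:-→d15:-→d16:-→d17:-→d18:-→d19:-→d20:-→d21:-→d22:-→d23:-→d24:-→d25:-→d26:-→d27:-→d28:-→d29:-→d30:-→d31:-→d32:H0  best=H0
  + 0.0.0.0/0 (H1) depth=0
  + 0.0.0.0/0 (H2) depth=0
  ? 51.33.22.50  path d0:H2→d1:-→d2:-→d3:-→d4:-→d5:-→d6:-→d7:-→d8:-→d9:-→d10:-→d11:-→d12:-→d13:-→d14:-→d15:-→d16:-→d17:-→d18:-→d19:-→d20:-→d21:-→d22:-→d23:-→d24:-→d25:-→d26:-→d27:-→d28:-→d29:-→d30:-→d31:-→d32:H0  best=H0
  - 204.123.115.46/32 clear@32
  ? 124.121.12.4  path d0:H2→d1:-→d2:-→d3:-→d4:-→d5:-→d6:-→d7:-→d8:-→d9:-→d10:-→d11:-→d12:-→d13:-→d14:-→d15:-→d16:-→d17:-→d18:-→d19:-→d20:-→d21:-→d22:-→d23:-→d24:H1→d25:-  best=H1
  + 204.112.0.0/12 (H0) depth=12
  ? 204.2.164.56  path d0:H2→d1:-→d2:-→d3:-→d4:-→d5:-→d6:-→d7:-→d8:H2→d9:-  best=H2
  + 204.123.96.0/19 (H1) depth=19

== LOOKUPS ==
["H2","H0","H0","H1","H2"]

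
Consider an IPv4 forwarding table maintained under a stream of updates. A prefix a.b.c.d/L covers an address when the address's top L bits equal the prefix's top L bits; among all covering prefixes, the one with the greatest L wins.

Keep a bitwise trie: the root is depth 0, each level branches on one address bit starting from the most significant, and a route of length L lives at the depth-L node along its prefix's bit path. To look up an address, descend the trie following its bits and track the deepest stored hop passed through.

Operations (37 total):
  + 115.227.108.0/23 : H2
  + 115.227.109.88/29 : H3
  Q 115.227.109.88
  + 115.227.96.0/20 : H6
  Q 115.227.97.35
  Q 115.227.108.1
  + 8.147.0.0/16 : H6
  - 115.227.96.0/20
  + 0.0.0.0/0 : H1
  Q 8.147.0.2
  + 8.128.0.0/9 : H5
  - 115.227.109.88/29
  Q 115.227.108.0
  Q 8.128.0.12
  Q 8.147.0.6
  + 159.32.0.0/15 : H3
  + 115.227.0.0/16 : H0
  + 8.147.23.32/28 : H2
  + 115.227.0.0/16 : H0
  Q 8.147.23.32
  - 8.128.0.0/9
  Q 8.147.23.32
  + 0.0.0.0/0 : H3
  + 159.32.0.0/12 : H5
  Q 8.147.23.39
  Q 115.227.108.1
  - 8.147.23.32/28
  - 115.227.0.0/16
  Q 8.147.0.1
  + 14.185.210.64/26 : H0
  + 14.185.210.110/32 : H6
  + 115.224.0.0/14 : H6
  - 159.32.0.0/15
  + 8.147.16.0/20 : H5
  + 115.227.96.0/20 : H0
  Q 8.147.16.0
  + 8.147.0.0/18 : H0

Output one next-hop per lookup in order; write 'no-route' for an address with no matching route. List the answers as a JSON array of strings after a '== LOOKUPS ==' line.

Trace:
  add 115.227.108.0/23 -> H2 at depth 23
  add 115.227.109.88/29 -> H3 at depth 29
  lookup 115.227.109.88: bits 01110011111000110110110101011 walk d0:-→d1:-→d2:-→d3:-→d4:-→d5:-→d6:-→d7:-→d8:-→d9:-→d10:-→d11:-→d12:-→d13:-→d14:-→d15:-→d16:-→d17:-→d18:-→d19:-→d20:-→d21:-→d22:-→d23:H2→d24:-→d25:-→d26:-→d27:-→d28:-→d29:H3 -> H3
  add 115.227.96.0/20 -> H6 at depth 20
  lookup 115.227.97.35: bits 01110011111000110110 walk d0:-→d1:-→d2:-→d3:-→d4:-→d5:-→d6:-→d7:-→d8:-→d9:-→d10:-→d11:-→d12:-→d13:-→d14:-→d15:-→d16:-→d17:-→d18:-→d19:-→d20:H6 -> H6
  lookup 115.227.108.1: bits 01110011111000110110110 walk d0:-→d1:-→d2:-→d3:-→d4:-→d5:-→d6:-→d7:-→d8:-→d9:-→d10:-→d11:-→d12:-→d13:-→d14:-→d15:-→d16:-→d17:-→d18:-→d19:-→d20:H6→d21:-→d22:-→d23:H2 -> H2
  add 8.147.0.0/16 -> H6 at depth 16
  - 115.227.96.0/20 clear@20
  add 0.0.0.0/0 -> H1 at depth 0
  lookup 8.147.0.2: bits 0000100010010011 walk d0:H1→d1:-→d2:-→d3:-→d4:-→d5:-→d6:-→d7:-→d8:-→d9:-→d10:-→d11:-→d12:-→d13:-→d14:-→d15:-→d16:H6 -> H6
  add 8.128.0.0/9 -> H5 at depth 9
  - 115.227.109.88/29 clear@29
  lookup 115.227.108.0: bits 01110011111000110110110 walk d0:H1→d1:-→d2:-→d3:-→d4:-→d5:-→d6:-→d7:-→d8:-→d9:-→d10:-→d11:-→d12:-→d13:-→d14:-→d15:-→d16:-→d17:-→d18:-→d19:-→d20:-→d21:-→d22:-→d23:H2 -> H2
  lookup 8.128.0.12: bits 00001000100 walk d0:H1→d1:-→d2:-→d3:-→d4:-→d5:-→d6:-→d7:-→d8:-→d9:H5→d10:-→d11:- -> H5
  lookup 8.147.0.6: bits 0000100010010011 walk d0:H1→d1:-→d2:-→d3:-→d4:-→d5:-→d6:-→d7:-→d8:-→d9:H5→d10:-→d11:-→d12:-→d13:-→d14:-→d15:-→d16:H6 -> H6
  add 159.32.0.0/15 -> H3 at depth 15
  add 115.227.0.0/16 -> H0 at depth 16
  add 8.147.23.32/28 -> H2 at depth 28
  add 115.227.0.0/16 -> H0 at depth 16
  lookup 8.147.23.32: bits 0000100010010011000101110010 walk d0:H1→d1:-→d2:-→d3:-→d4:-→d5:-→d6:-→d7:-→d8:-→d9:H5→d10:-→d11:-→d12:-→d13:-→d14:-→d15:-→d16:H6→d17:-→d18:-→d19:-→d20:-→d21:-→d22:-→d23:-→d24:-→d25:-→d26:-→d27:-→d28:H2 -> H2
  - 8.128.0.0/9 clear@9
  lookup 8.147.23.32: bits 0000100010010011000101110010 walk d0:H1→d1:-→d2:-→d3:-→d4:-→d5:-→d6:-→d7:-→d8:-→d9:-→d10:-→d11:-→d12:-→d13:-→d14:-→d15:-→d16:H6→d17:-→d18:-→d19:-→d20:-→d21:-→d22:-→d23:-→d24:-→d25:-→d26:-→d27:-→d28:H2 -> H2
  add 0.0.0.0/0 -> H3 at depth 0
  add 159.32.0.0/12 -> H5 at depth 12
  lookup 8.147.23.39: bits 0000100010010011000101110010 walk d0:H3→d1:-→d2:-→d3:-→d4:-→d5:-→d6:-→d7:-→d8:-→d9:-→d10:-→d11:-→d12:-→d13:-→d14:-→d15:-→d16:H6→d17:-→d18:-→d19:-→d20:-→d21:-→d22:-→d23:-→d24:-→d25:-→d26:-→d27:-→d28:H2 -> H2
  lookup 115.227.108.1: bits 01110011111000110110110 walk d0:H3→d1:-→d2:-→d3:-→d4:-→d5:-→d6:-→d7:-→d8:-→d9:-→d10:-→d11:-→d12:-→d13:-→d14:-→d15:-→d16:H0→d17:-→d18:-→d19:-→d20:-→d21:-→d22:-→d23:H2 -> H2
  - 8.147.23.32/28 clear@28
  - 115.227.0.0/16 clear@16
  lookup 8.147.0.1: bits 0000100010010011000 walk d0:H3→d1:-→d2:-→d3:-→d4:-→d5:-→d6:-→d7:-→d8:-→d9:-→d10:-→d11:-→d12:-→d13:-→d14:-→d15:-→d16:H6→d17:-→d18:-→d19:- -> H6
  add 14.185.210.64/26 -> H0 at depth 26
  add 14.185.210.110/32 -> H6 at depth 32
  add 115.224.0.0/14 -> H6 at depth 14
  - 159.32.0.0/15 clear@15
  add 8.147.16.0/20 -> H5 at depth 20
  add 115.227.96.0/20 -> H0 at depth 20
  lookup 8.147.16.0: bits 000010001001001100010 walk d0:H3→d1:-→d2:-→d3:-→d4:-→d5:-→d6:-→d7:-→d8:-→d9:-→d10:-→d11:-→d12:-→d13:-→d14:-→d15:-→d16:H6→d17:-→d18:-→d19:-→d20:H5→d21:- -> H5
  add 8.147.0.0/18 -> H0 at depth 18

== LOOKUPS ==
["H3","H6","H2","H6","H2","H5","H6","H2","H2","H2","H2","H6","H5"]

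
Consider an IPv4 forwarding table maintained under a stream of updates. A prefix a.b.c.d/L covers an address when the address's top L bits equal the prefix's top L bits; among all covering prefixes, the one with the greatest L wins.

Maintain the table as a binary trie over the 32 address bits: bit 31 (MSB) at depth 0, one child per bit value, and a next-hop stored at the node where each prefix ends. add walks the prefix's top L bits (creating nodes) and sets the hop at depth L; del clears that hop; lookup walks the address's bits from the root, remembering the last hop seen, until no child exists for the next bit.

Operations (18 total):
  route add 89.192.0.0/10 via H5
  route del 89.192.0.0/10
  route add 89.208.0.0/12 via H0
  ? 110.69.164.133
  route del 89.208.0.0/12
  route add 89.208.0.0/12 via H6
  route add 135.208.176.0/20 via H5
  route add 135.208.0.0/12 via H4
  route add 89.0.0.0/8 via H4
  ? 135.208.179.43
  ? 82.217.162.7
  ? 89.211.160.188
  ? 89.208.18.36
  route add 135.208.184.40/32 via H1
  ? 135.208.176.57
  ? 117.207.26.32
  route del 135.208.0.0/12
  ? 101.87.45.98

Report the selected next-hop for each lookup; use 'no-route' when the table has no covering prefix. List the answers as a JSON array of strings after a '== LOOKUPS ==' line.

Trace:
  + 89.192.0.0/10 (H5) depth=10
  del 89.192.0.0/10 (clear depth 10)
  + 89.208.0.0/12 (H0) depth=12
  Q 110.69.164.133: descend 01 ; hops seen [∅] ; pick no-route
  del 89.208.0.0/12 (clear depth 12)
  + 89.208.0.0/12 (H6) depth=12
  + 135.208.176.0/20 (H5) depth=20
  + 135.208.0.0/12 (H4) depth=12
  + 89.0.0.0/8 (H4) depth=8
  Q 135.208.179.43: descend 10000111110100001011 ; hops seen [H4,H5] ; pick H5
  Q 82.217.162.7: descend 0101 ; hops seen [∅] ; pick no-route
  Q 89.211.160.188: descend 010110011101 ; hops seen [H4,H6] ; pick H6
  Q 89.208.18.36: descend 010110011101 ; hops seen [H4,H6] ; pick H6
  + 135.208.184.40/32 (H1) depth=32
  Q 135.208.176.57: descend 10000111110100001011 ; hops seen [H4,H5] ; pick H5
  Q 117.207.26.32: descend 01 ; hops seen [∅] ; pick no-route
  del 135.208.0.0/12 (clear depth 12)
  Q 101.87.45.98: descend 01 ; hops seen [∅] ; pick no-route

== LOOKUPS ==
["no-route","H5","no-route","H6","H6","H5","no-route","no-route"]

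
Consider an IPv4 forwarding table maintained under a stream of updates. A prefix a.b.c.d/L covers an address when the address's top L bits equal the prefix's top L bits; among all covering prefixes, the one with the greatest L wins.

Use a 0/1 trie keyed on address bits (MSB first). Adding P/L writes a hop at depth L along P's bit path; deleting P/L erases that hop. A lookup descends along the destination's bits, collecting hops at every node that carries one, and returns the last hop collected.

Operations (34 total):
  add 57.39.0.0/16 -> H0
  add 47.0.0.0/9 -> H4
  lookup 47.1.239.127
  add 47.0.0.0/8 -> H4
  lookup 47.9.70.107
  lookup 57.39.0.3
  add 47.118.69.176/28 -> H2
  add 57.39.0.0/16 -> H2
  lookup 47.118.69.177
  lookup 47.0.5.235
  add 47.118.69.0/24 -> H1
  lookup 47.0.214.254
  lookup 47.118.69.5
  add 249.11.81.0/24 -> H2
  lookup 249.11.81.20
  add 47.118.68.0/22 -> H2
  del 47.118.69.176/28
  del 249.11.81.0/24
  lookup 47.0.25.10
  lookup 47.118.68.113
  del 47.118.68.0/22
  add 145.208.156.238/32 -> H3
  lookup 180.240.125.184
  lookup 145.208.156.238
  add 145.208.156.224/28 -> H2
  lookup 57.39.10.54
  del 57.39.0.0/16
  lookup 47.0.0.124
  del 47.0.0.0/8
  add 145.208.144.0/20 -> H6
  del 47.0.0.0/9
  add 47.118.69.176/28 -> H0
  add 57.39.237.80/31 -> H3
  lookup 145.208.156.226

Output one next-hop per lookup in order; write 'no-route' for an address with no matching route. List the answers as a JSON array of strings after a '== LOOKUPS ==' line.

Apply in order:
  add 57.39.0.0/16 -> H0 at depth 16
  add 47.0.0.0/9 -> H4 at depth 9
  lookup 47.1.239.127: bits 001011110 walk d0:-→d1:-→d2:-→d3:-→d4:-→d5:-→d6:-→d7:-→d8:-→d9:H4 -> H4
  add 47.0.0.0/8 -> H4 at depth 8
  lookup 47.9.70.107: bits 001011110 walk d0:-→d1:-→d2:-→d3:-→d4:-→d5:-→d6:-→d7:-→d8:H4→d9:H4 -> H4
  lookup 57.39.0.3: bits 0011100100100111 walk d0:-→d1:-→d2:-→d3:-→d4:-→d5:-→d6:-→d7:-→d8:-→d9:-→d10:-→d11:-→d12:-→d13:-→d14:-→d15:-→d16:H0 -> H0
  add 47.118.69.176/28 -> H2 at depth 28
  add 57.39.0.0/16 -> H2 at depth 16
  lookup 47.118.69.177: bits 0010111101110110010001011011 walk d0:-→d1:-→d2:-→d3:-→d4:-→d5:-→d6:-→d7:-→d8:H4→d9:H4→d10:-→d11:-→d12:-→d13:-→d14:-→d15:-→d16:-→d17:-→d18:-→d19:-→d20:-→d21:-→d22:-→d23:-→d24:-→d25:-→d26:-→d27:-→d28:H2 -> H2
  lookup 47.0.5.235: bits 001011110 walk d0:-→d1:-→d2:-→d3:-→d4:-→d5:-→d6:-→d7:-→d8:H4→d9:H4 -> H4
  add 47.118.69.0/24 -> H1 at depth 24
  lookup 47.0.214.254: bits 001011110 walk d0:-→d1:-→d2:-→d3:-→d4:-→d5:-→d6:-→d7:-→d8:H4→d9:H4 -> H4
  lookup 47.118.69.5: bits 001011110111011001000101 walk d0:-→d1:-→d2:-→d3:-→d4:-→d5:-→d6:-→d7:-→d8:H4→d9:H4→d10:-→d11:-→d12:-→d13:-→d14:-→d15:-→d16:-→d17:-→d18:-→d19:-→d20:-→d21:-→d22:-→d23:-→d24:H1 -> H1
  add 249.11.81.0/24 -> H2 at depth 24
  lookup 249.11.81.20: bits 111110010000101101010001 walk d0:-→d1:-→d2:-→d3:-→d4:-→d5:-→d6:-→d7:-→d8:-→d9:-→d10:-→d11:-→d12:-→d13:-→d14:-→d15:-→d16:-→d17:-→d18:-→d19:-→d20:-→d21:-→d22:-→d23:-→d24:H2 -> H2
  add 47.118.68.0/22 -> H2 at depth 22
  del 47.118.69.176/28 (clear depth 28)
  del 249.11.81.0/24 (clear depth 24)
  lookup 47.0.25.10: bits 001011110 walk d0:-→d1:-→d2:-→d3:-→d4:-→d5:-→d6:-→d7:-→d8:H4→d9:H4 -> H4
  lookup 47.118.68.113: bits 00101111011101100100010 walk d0:-→d1:-→d2:-→d3:-→d4:-→d5:-→d6:-→d7:-→d8:H4→d9:H4→d10:-→d11:-→d12:-→d13:-→d14:-→d15:-→d16:-→d17:-→d18:-→d19:-→d20:-→d21:-→d22:H2→d23:- -> H2
  del 47.118.68.0/22 (clear depth 22)
  add 145.208.156.238/32 -> H3 at depth 32
  lookup 180.240.125.184: bits 10 walk d0:-→d1:-→d2:- -> no-route
  lookup 145.208.156.238: bits 10010001110100001001110011101110 walk d0:-→d1:-→d2:-→d3:-→d4:-→d5:-→d6:-→d7:-→d8:-→d9:-→d10:-→d11:-→d12:-→d13:-→d14:-→d15:-→d16:-→d17:-→d18:-→d19:-→d20:-→d21:-→d22:-→d23:-→d24:-→d25:-→d26:-→d27:-→d28:-→d29:-→d30:-→d31:-→d32:H3 -> H3
  add 145.208.156.224/28 -> H2 at depth 28
  lookup 57.39.10.54: bits 0011100100100111 walk d0:-→d1:-→d2:-→d3:-→d4:-→d5:-→d6:-→d7:-→d8:-→d9:-→d10:-→d11:-→d12:-→d13:-→d14:-→d15:-→d16:H2 -> H2
  del 57.39.0.0/16 (clear depth 16)
  lookup 47.0.0.124: bits 001011110 walk d0:-→d1:-→d2:-→d3:-→d4:-→d5:-→d6:-→d7:-→d8:H4→d9:H4 -> H4
  del 47.0.0.0/8 (clear depth 8)
  add 145.208.144.0/20 -> H6 at depth 20
  del 47.0.0.0/9 (clear depth 9)
  add 47.118.69.176/28 -> H0 at depth 28
  add 57.39.237.80/31 -> H3 at depth 31
  lookup 145.208.156.226: bits 1001000111010000100111001110 walk d0:-→d1:-→d2:-→d3:-→d4:-→d5:-→d6:-→d7:-→d8:-→d9:-→d10:-→d11:-→d12:-→d13:-→d14:-→d15:-→d16:-→d17:-→d18:-→d19:-→d20:H6→d21:-→d22:-→d23:-→d24:-→d25:-→d26:-→d27:-→d28:H2 -> H2

== LOOKUPS ==
["H4","H4","H0","H2","H4","H4","H1","H2","H4","H2","no-route","H3","H2","H4","H2"]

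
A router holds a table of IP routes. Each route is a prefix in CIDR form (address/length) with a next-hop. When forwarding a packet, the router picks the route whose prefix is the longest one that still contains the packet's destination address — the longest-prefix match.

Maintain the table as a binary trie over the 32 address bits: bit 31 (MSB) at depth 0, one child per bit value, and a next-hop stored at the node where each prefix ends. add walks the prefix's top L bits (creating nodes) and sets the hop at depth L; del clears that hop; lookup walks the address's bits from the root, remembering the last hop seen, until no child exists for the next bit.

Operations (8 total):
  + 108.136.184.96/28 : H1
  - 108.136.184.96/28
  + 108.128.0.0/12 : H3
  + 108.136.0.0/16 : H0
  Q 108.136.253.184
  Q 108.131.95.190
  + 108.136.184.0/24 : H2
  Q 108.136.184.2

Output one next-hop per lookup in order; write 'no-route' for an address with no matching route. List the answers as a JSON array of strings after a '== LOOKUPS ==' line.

Process each operation:
  add 108.136.184.96/28 -> H1 at depth 28
  del 108.136.184.96/28 (clear depth 28)
  add 108.128.0.0/12 -> H3 at depth 12
  add 108.136.0.0/16 -> H0 at depth 16
  ? 108.136.253.184  path d0:-→d1:-→d2:-→d3:-→d4:-→d5:-→d6:-→d7:-→d8:-→d9:-→d10:-→d11:-→d12:H3→d13:-→d14:-→d15:-→d16:H0→d17:-  best=H0
  ? 108.131.95.190  path d0:-→d1:-→d2:-→d3:-→d4:-→d5:-→d6:-→d7:-→d8:-→d9:-→d10:-→d11:-→d12:H3  best=H3
  add 108.136.184.0/24 -> H2 at depth 24
  ? 108.136.184.2  path d0:-→d1:-→d2:-→d3:-→d4:-→d5:-→d6:-→d7:-→d8:-→d9:-→d10:-→d11:-→d12:H3→d13:-→d14:-→d15:-→d16:H0→d17:-→d18:-→d19:-→d20:-→d21:-→d22:-→d23:-→d24:H2→d25:-  best=H2

== LOOKUPS ==
["H0","H3","H2"]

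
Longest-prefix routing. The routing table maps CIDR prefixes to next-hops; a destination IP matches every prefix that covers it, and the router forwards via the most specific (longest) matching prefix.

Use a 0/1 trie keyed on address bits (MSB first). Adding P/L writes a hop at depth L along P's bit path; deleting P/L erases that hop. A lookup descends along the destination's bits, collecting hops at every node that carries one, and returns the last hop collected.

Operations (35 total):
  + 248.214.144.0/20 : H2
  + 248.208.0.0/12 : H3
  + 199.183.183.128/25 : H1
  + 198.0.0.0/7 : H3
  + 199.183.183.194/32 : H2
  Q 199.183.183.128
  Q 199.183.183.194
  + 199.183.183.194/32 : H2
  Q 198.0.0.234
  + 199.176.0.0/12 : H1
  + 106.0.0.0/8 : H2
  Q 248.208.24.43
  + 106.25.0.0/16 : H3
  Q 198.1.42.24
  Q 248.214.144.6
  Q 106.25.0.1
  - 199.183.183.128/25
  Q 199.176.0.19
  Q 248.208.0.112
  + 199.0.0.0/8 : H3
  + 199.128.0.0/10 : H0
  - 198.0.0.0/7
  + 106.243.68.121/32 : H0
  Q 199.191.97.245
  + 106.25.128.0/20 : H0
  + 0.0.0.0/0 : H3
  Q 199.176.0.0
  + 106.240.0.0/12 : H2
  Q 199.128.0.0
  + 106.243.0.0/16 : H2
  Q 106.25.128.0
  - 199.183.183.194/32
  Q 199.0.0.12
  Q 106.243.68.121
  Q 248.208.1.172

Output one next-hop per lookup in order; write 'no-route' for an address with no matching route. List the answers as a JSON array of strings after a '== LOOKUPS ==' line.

Trace:
  add 248.214.144.0/20 -> H2 at depth 20
  add 248.208.0.0/12 -> H3 at depth 12
  add 199.183.183.128/25 -> H1 at depth 25
  add 198.0.0.0/7 -> H3 at depth 7
  add 199.183.183.194/32 -> H2 at depth 32
  lookup 199.183.183.128: bits 1100011110110111101101111 walk d0:-→d1:-→d2:-→d3:-→d4:-→d5:-→d6:-→d7:H3→d8:-→d9:-→d10:-→d11:-→d12:-→d13:-→d14:-→d15:-→d16:-→d17:-→d18:-→d19:-→d20:-→d21:-→d22:-→d23:-→d24:-→d25:H1 -> H1
  lookup 199.183.183.194: bits 11000111101101111011011111000010 walk d0:-→d1:-→d2:-→d3:-→d4:-→d5:-→d6:-→d7:H3→d8:-→d9:-→d10:-→d11:-→d12:-→d13:-→d14:-→d15:-→d16:-→d17:-→d18:-→d19:-→d20:-→d21:-→d22:-→d23:-→d24:-→d25:H1→d26:-→d27:-→d28:-→d29:-→d30:-→d31:-→d32:H2 -> H2
  add 199.183.183.194/32 -> H2 at depth 32
  lookup 198.0.0.234: bits 1100011 walk d0:-→d1:-→d2:-→d3:-→d4:-→d5:-→d6:-→d7:H3 -> H3
  add 199.176.0.0/12 -> H1 at depth 12
  add 106.0.0.0/8 -> H2 at depth 8
  lookup 248.208.24.43: bits 1111100011010 walk d0:-→d1:-→d2:-→d3:-→d4:-→d5:-→d6:-→d7:-→d8:-→d9:-→d10:-→d11:-→d12:H3→d13:- -> H3
  add 106.25.0.0/16 -> H3 at depth 16
  lookup 198.1.42.24: bits 1100011 walk d0:-→d1:-→d2:-→d3:-→d4:-→d5:-→d6:-→d7:H3 -> H3
  lookup 248.214.144.6: bits 11111000110101101001 walk d0:-→d1:-→d2:-→d3:-→d4:-→d5:-→d6:-→d7:-→d8:-→d9:-→d10:-→d11:-→d12:H3→d13:-→d14:-→d15:-→d16:-→d17:-→d18:-→d19:-→d20:H2 -> H2
  lookup 106.25.0.1: bits 0110101000011001 walk d0:-→d1:-→d2:-→d3:-→d4:-→d5:-→d6:-→d7:-→d8:H2→d9:-→d10:-→d11:-→d12:-→d13:-→d14:-→d15:-→d16:H3 -> H3
  - 199.183.183.128/25 clear@25
  lookup 199.176.0.19: bits 1100011110110 walk d0:-→d1:-→d2:-→d3:-→d4:-→d5:-→d6:-→d7:H3→d8:-→d9:-→d10:-→d11:-→d12:H1→d13:- -> H1
  lookup 248.208.0.112: bits 1111100011010 walk d0:-→d1:-→d2:-→d3:-→d4:-→d5:-→d6:-→d7:-→d8:-→d9:-→d10:-→d11:-→d12:H3→d13:- -> H3
  add 199.0.0.0/8 -> H3 at depth 8
  add 199.128.0.0/10 -> H0 at depth 10
  - 198.0.0.0/7 clear@7
  add 106.243.68.121/32 -> H0 at depth 32
  lookup 199.191.97.245: bits 110001111011 walk d0:-→d1:-→d2:-→d3:-→d4:-→d5:-→d6:-→d7:-→d8:H3→d9:-→d10:H0→d11:-→d12:H1 -> H1
  add 106.25.128.0/20 -> H0 at depth 20
  add 0.0.0.0/0 -> H3 at depth 0
  lookup 199.176.0.0: bits 1100011110110 walk d0:H3→d1:-→d2:-→d3:-→d4:-→d5:-→d6:-→d7:-→d8:H3→d9:-→d10:H0→d11:-→d12:H1→d13:- -> H1
  add 106.240.0.0/12 -> H2 at depth 12
  lookup 199.128.0.0: bits 1100011110 walk d0:H3→d1:-→d2:-→d3:-→d4:-→d5:-→d6:-→d7:-→d8:H3→d9:-→d10:H0 -> H0
  add 106.243.0.0/16 -> H2 at depth 16
  lookup 106.25.128.0: bits 01101010000110011000 walk d0:H3→d1:-→d2:-→d3:-→d4:-→d5:-→d6:-→d7:-→d8:H2→d9:-→d10:-→d11:-→d12:-→d13:-→d14:-→d15:-→d16:H3→d17:-→d18:-→d19:-→d20:H0 -> H0
  - 199.183.183.194/32 clear@32
  lookup 199.0.0.12: bits 11000111 walk d0:H3→d1:-→d2:-→d3:-→d4:-→d5:-→d6:-→d7:-→d8:H3 -> H3
  lookup 106.243.68.121: bits 01101010111100110100010001111001 walk d0:H3→d1:-→d2:-→d3:-→d4:-→d5:-→d6:-→d7:-→d8:H2→d9:-→d10:-→d11:-→d12:H2→d13:-→d14:-→d15:-→d16:H2→d17:-→d18:-→d19:-→d20:-→d21:-→d22:-→d23:-→d24:-→d25:-→d26:-→d27:-→d28:-→d29:-→d30:-→d31:-→d32:H0 -> H0
  lookup 248.208.1.172: bits 1111100011010 walk d0:H3→d1:-→d2:-→d3:-→d4:-→d5:-→d6:-→d7:-→d8:-→d9:-→d10:-→d11:-→d12:H3→d13:- -> H3

== LOOKUPS ==
["H1","H2","H3","H3","H3","H2","H3","H1","H3","H1","H1","H0","H0","H3","H0","H3"]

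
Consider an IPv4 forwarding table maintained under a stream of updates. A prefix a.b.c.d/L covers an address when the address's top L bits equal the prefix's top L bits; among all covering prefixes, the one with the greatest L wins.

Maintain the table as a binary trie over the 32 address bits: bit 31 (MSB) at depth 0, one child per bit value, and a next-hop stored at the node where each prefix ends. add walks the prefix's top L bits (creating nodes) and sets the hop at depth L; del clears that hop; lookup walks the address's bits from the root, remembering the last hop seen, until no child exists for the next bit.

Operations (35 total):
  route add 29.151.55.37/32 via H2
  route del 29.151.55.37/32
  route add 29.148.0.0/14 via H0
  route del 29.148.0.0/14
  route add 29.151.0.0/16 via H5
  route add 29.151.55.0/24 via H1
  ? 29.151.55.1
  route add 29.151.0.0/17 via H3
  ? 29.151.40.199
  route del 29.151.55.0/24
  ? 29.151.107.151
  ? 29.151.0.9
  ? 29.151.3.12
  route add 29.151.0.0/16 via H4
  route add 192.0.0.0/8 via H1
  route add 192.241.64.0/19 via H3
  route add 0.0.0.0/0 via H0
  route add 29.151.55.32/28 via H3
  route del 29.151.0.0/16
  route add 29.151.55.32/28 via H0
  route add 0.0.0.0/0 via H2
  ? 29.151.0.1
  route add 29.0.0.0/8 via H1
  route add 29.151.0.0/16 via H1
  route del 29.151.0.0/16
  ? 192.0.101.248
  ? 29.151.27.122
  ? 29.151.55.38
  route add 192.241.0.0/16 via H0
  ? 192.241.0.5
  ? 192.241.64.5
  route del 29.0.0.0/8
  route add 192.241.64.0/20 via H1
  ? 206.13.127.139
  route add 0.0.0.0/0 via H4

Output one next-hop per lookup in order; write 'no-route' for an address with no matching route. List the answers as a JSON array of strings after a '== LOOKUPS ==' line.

Process each operation:
  add 29.151.55.37/32 -> H2 at depth 32
  - 29.151.55.37/32 clear@32
  add 29.148.0.0/14 -> H0 at depth 14
  - 29.148.0.0/14 clear@14
  add 29.151.0.0/16 -> H5 at depth 16
  add 29.151.55.0/24 -> H1 at depth 24
  ? 29.151.55.1  path d0:-→d1:-→d2:-→d3:-→d4:-→d5:-→d6:-→d7:-→d8:-→d9:-→d10:-→d11:-→d12:-→d13:-→d14:-→d15:-→d16:H5→d17:-→d18:-→d19:-→d20:-→d21:-→d22:-→d23:-→d24:H1→d25:-→d26:-  best=H1
  add 29.151.0.0/17 -> H3 at depth 17
  ? 29.151.40.199  path d0:-→d1:-→d2:-→d3:-→d4:-→d5:-→d6:-→d7:-→d8:-→d9:-→d10:-→d11:-→d12:-→d13:-→d14:-→d15:-→d16:H5→d17:H3→d18:-→d19:-  best=H3
  - 29.151.55.0/24 clear@24
  ? 29.151.107.151  path d0:-→d1:-→d2:-→d3:-→d4:-→d5:-→d6:-→d7:-→d8:-→d9:-→d10:-→d11:-→d12:-→d13:-→d14:-→d15:-→d16:H5→d17:H3  best=H3
  ? 29.151.0.9  path d0:-→d1:-→d2:-→d3:-→d4:-→d5:-→d6:-→d7:-→d8:-→d9:-→d10:-→d11:-→d12:-→d13:-→d14:-→d15:-→d16:H5→d17:H3→d18:-  best=H3
  ? 29.151.3.12  path d0:-→d1:-→d2:-→d3:-→d4:-→d5:-→d6:-→d7:-→d8:-→d9:-→d10:-→d11:-→d12:-→d13:-→d14:-→d15:-→d16:H5→d17:H3→d18:-  best=H3
  add 29.151.0.0/16 -> H4 at depth 16
  add 192.0.0.0/8 -> H1 at depth 8
  add 192.241.64.0/19 -> H3 at depth 19
  add 0.0.0.0/0 -> H0 at depth 0
  add 29.151.55.32/28 -> H3 at depth 28
  - 29.151.0.0/16 clear@16
  add 29.151.55.32/28 -> H0 at depth 28
  add 0.0.0.0/0 -> H2 at depth 0
  ? 29.151.0.1  path d0:H2→d1:-→d2:-→d3:-→d4:-→d5:-→d6:-→d7:-→d8:-→d9:-→d10:-→d11:-→d12:-→d13:-→d14:-→d15:-→d16:-→d17:H3→d18:-  best=H3
  add 29.0.0.0/8 -> H1 at depth 8
  add 29.151.0.0/16 -> H1 at depth 16
  - 29.151.0.0/16 clear@16
  ? 192.0.101.248  path d0:H2→d1:-→d2:-→d3:-→d4:-→d5:-→d6:-→d7:-→d8:H1  best=H1
  ? 29.151.27.122  path d0:H2→d1:-→d2:-→d3:-→d4:-→d5:-→d6:-→d7:-→d8:H1→d9:-→d10:-→d11:-→d12:-→d13:-→d14:-→d15:-→d16:-→d17:H3→d18:-  best=H3
  ? 29.151.55.38  path d0:H2→d1:-→d2:-→d3:-→d4:-→d5:-→d6:-→d7:-→d8:H1→d9:-→d10:-→d11:-→d12:-→d13:-→d14:-→d15:-→d16:-→d17:H3→d18:-→d19:-→d20:-→d21:-→d22:-→d23:-→d24:-→d25:-→d26:-→d27:-→d28:H0→d29:-→d30:-  best=H0
  add 192.241.0.0/16 -> H0 at depth 16
  ? 192.241.0.5  path d0:H2→d1:-→d2:-→d3:-→d4:-→d5:-→d6:-→d7:-→d8:H1→d9:-→d10:-→d11:-→d12:-→d13:-→d14:-→d15:-→d16:H0→d17:-  best=H0
  ? 192.241.64.5  path d0:H2→d1:-→d2:-→d3:-→d4:-→d5:-→d6:-→d7:-→d8:H1→d9:-→d10:-→d11:-→d12:-→d13:-→d14:-→d15:-→d16:H0→d17:-→d18:-→d19:H3  best=H3
  - 29.0.0.0/8 clear@8
  add 192.241.64.0/20 -> H1 at depth 20
  ? 206.13.127.139  path d0:H2→d1:-→d2:-→d3:-→d4:-  best=H2
  add 0.0.0.0/0 -> H4 at depth 0

== LOOKUPS ==
["H1","H3","H3","H3","H3","H3","H1","H3","H0","H0","H3","H2"]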